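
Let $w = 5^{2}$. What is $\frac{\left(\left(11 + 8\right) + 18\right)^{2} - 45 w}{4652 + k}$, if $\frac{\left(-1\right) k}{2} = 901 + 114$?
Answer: $\frac{122}{1311} \approx 0.093059$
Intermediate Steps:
$w = 25$
$k = -2030$ ($k = - 2 \left(901 + 114\right) = \left(-2\right) 1015 = -2030$)
$\frac{\left(\left(11 + 8\right) + 18\right)^{2} - 45 w}{4652 + k} = \frac{\left(\left(11 + 8\right) + 18\right)^{2} - 1125}{4652 - 2030} = \frac{\left(19 + 18\right)^{2} - 1125}{2622} = \left(37^{2} - 1125\right) \frac{1}{2622} = \left(1369 - 1125\right) \frac{1}{2622} = 244 \cdot \frac{1}{2622} = \frac{122}{1311}$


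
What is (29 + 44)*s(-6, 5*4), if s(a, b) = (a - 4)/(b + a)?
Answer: -365/7 ≈ -52.143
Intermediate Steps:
s(a, b) = (-4 + a)/(a + b)
(29 + 44)*s(-6, 5*4) = (29 + 44)*((-4 - 6)/(-6 + 5*4)) = 73*(-10/(-6 + 20)) = 73*(-10/14) = 73*((1/14)*(-10)) = 73*(-5/7) = -365/7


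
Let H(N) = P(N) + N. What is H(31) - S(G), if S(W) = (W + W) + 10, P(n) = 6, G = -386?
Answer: 799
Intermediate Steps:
H(N) = 6 + N
S(W) = 10 + 2*W (S(W) = 2*W + 10 = 10 + 2*W)
H(31) - S(G) = (6 + 31) - (10 + 2*(-386)) = 37 - (10 - 772) = 37 - 1*(-762) = 37 + 762 = 799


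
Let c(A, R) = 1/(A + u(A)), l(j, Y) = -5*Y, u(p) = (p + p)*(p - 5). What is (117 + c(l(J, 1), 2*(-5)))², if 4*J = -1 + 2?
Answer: 123565456/9025 ≈ 13691.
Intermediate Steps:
J = ¼ (J = (-1 + 2)/4 = (¼)*1 = ¼ ≈ 0.25000)
u(p) = 2*p*(-5 + p) (u(p) = (2*p)*(-5 + p) = 2*p*(-5 + p))
c(A, R) = 1/(A + 2*A*(-5 + A))
(117 + c(l(J, 1), 2*(-5)))² = (117 + 1/(((-5*1))*(-9 + 2*(-5*1))))² = (117 + 1/((-5)*(-9 + 2*(-5))))² = (117 - 1/(5*(-9 - 10)))² = (117 - ⅕/(-19))² = (117 - ⅕*(-1/19))² = (117 + 1/95)² = (11116/95)² = 123565456/9025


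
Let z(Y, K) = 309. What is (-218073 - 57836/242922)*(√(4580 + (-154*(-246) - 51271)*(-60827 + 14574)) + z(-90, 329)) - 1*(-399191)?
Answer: -2712039491796/40487 - 26487393571*√619193491/121461 ≈ -5.4934e+9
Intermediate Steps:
(-218073 - 57836/242922)*(√(4580 + (-154*(-246) - 51271)*(-60827 + 14574)) + z(-90, 329)) - 1*(-399191) = (-218073 - 57836/242922)*(√(4580 + (-154*(-246) - 51271)*(-60827 + 14574)) + 309) - 1*(-399191) = (-218073 - 57836*1/242922)*(√(4580 + (37884 - 51271)*(-46253)) + 309) + 399191 = (-218073 - 28918/121461)*(√(4580 - 13387*(-46253)) + 309) + 399191 = -26487393571*(√(4580 + 619188911) + 309)/121461 + 399191 = -26487393571*(√619193491 + 309)/121461 + 399191 = -26487393571*(309 + √619193491)/121461 + 399191 = (-2728201537813/40487 - 26487393571*√619193491/121461) + 399191 = -2712039491796/40487 - 26487393571*√619193491/121461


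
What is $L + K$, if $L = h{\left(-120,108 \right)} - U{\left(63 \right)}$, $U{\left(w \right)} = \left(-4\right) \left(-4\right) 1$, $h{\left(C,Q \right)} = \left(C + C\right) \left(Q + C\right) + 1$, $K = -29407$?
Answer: $-26542$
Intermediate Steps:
$h{\left(C,Q \right)} = 1 + 2 C \left(C + Q\right)$ ($h{\left(C,Q \right)} = 2 C \left(C + Q\right) + 1 = 1 + 2 C \left(C + Q\right)$)
$U{\left(w \right)} = 16$ ($U{\left(w \right)} = 16 \cdot 1 = 16$)
$L = 2865$ ($L = \left(1 + 2 \left(-120\right)^{2} + 2 \left(-120\right) 108\right) - 16 = \left(1 + 2 \cdot 14400 - 25920\right) - 16 = \left(1 + 28800 - 25920\right) - 16 = 2881 - 16 = 2865$)
$L + K = 2865 - 29407 = -26542$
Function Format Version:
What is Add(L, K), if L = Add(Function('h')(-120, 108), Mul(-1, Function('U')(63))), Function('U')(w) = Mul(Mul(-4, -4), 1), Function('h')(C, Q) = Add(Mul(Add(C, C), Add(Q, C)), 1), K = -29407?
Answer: -26542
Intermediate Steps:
Function('h')(C, Q) = Add(1, Mul(2, C, Add(C, Q))) (Function('h')(C, Q) = Add(Mul(Mul(2, C), Add(C, Q)), 1) = Add(Mul(2, C, Add(C, Q)), 1) = Add(1, Mul(2, C, Add(C, Q))))
Function('U')(w) = 16 (Function('U')(w) = Mul(16, 1) = 16)
L = 2865 (L = Add(Add(1, Mul(2, Pow(-120, 2)), Mul(2, -120, 108)), Mul(-1, 16)) = Add(Add(1, Mul(2, 14400), -25920), -16) = Add(Add(1, 28800, -25920), -16) = Add(2881, -16) = 2865)
Add(L, K) = Add(2865, -29407) = -26542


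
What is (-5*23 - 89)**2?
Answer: 41616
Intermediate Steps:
(-5*23 - 89)**2 = (-115 - 89)**2 = (-204)**2 = 41616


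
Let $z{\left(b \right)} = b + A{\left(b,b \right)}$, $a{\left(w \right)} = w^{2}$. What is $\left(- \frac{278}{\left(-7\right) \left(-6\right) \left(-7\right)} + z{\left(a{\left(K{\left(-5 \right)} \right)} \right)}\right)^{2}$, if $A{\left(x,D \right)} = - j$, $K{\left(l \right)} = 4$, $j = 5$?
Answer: $\frac{3083536}{21609} \approx 142.7$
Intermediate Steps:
$A{\left(x,D \right)} = -5$ ($A{\left(x,D \right)} = \left(-1\right) 5 = -5$)
$z{\left(b \right)} = -5 + b$ ($z{\left(b \right)} = b - 5 = -5 + b$)
$\left(- \frac{278}{\left(-7\right) \left(-6\right) \left(-7\right)} + z{\left(a{\left(K{\left(-5 \right)} \right)} \right)}\right)^{2} = \left(- \frac{278}{\left(-7\right) \left(-6\right) \left(-7\right)} - \left(5 - 4^{2}\right)\right)^{2} = \left(- \frac{278}{42 \left(-7\right)} + \left(-5 + 16\right)\right)^{2} = \left(- \frac{278}{-294} + 11\right)^{2} = \left(\left(-278\right) \left(- \frac{1}{294}\right) + 11\right)^{2} = \left(\frac{139}{147} + 11\right)^{2} = \left(\frac{1756}{147}\right)^{2} = \frac{3083536}{21609}$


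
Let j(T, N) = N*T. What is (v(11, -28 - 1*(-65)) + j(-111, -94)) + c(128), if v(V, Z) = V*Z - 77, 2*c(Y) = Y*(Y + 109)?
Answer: 25932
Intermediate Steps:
c(Y) = Y*(109 + Y)/2 (c(Y) = (Y*(Y + 109))/2 = (Y*(109 + Y))/2 = Y*(109 + Y)/2)
v(V, Z) = -77 + V*Z
(v(11, -28 - 1*(-65)) + j(-111, -94)) + c(128) = ((-77 + 11*(-28 - 1*(-65))) - 94*(-111)) + (1/2)*128*(109 + 128) = ((-77 + 11*(-28 + 65)) + 10434) + (1/2)*128*237 = ((-77 + 11*37) + 10434) + 15168 = ((-77 + 407) + 10434) + 15168 = (330 + 10434) + 15168 = 10764 + 15168 = 25932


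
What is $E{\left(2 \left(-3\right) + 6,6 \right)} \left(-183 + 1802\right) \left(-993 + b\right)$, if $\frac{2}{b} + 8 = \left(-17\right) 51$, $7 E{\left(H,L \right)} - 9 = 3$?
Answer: $- \frac{16880542356}{6125} \approx -2.756 \cdot 10^{6}$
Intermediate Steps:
$E{\left(H,L \right)} = \frac{12}{7}$ ($E{\left(H,L \right)} = \frac{9}{7} + \frac{1}{7} \cdot 3 = \frac{9}{7} + \frac{3}{7} = \frac{12}{7}$)
$b = - \frac{2}{875}$ ($b = \frac{2}{-8 - 867} = \frac{2}{-875} = 2 \left(- \frac{1}{875}\right) = - \frac{2}{875} \approx -0.0022857$)
$E{\left(2 \left(-3\right) + 6,6 \right)} \left(-183 + 1802\right) \left(-993 + b\right) = \frac{12 \left(-183 + 1802\right) \left(-993 - \frac{2}{875}\right)}{7} = \frac{12 \cdot 1619 \left(- \frac{868877}{875}\right)}{7} = \frac{12}{7} \left(- \frac{1406711863}{875}\right) = - \frac{16880542356}{6125}$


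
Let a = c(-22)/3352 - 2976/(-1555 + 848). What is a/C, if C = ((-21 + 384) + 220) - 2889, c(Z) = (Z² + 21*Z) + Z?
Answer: -1488/815171 ≈ -0.0018254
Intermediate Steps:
c(Z) = Z² + 22*Z
a = 2976/707 (a = -22*(22 - 22)/3352 - 2976/(-1555 + 848) = -22*0*(1/3352) - 2976/(-707) = 0*(1/3352) - 2976*(-1/707) = 0 + 2976/707 = 2976/707 ≈ 4.2093)
C = -2306 (C = (363 + 220) - 2889 = 583 - 2889 = -2306)
a/C = (2976/707)/(-2306) = (2976/707)*(-1/2306) = -1488/815171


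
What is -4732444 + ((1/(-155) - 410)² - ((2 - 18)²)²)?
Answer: -111232739899/24025 ≈ -4.6299e+6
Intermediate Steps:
-4732444 + ((1/(-155) - 410)² - ((2 - 18)²)²) = -4732444 + ((-1/155 - 410)² - ((-16)²)²) = -4732444 + ((-63551/155)² - 1*256²) = -4732444 + (4038729601/24025 - 1*65536) = -4732444 + (4038729601/24025 - 65536) = -4732444 + 2464227201/24025 = -111232739899/24025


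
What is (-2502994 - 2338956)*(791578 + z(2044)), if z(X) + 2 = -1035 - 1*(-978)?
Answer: -3832495422050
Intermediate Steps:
z(X) = -59 (z(X) = -2 + (-1035 - 1*(-978)) = -2 + (-1035 + 978) = -2 - 57 = -59)
(-2502994 - 2338956)*(791578 + z(2044)) = (-2502994 - 2338956)*(791578 - 59) = -4841950*791519 = -3832495422050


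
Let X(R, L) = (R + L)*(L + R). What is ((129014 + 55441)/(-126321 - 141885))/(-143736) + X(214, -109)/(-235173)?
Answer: -15739993569655/335782253263984 ≈ -0.046876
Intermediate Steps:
X(R, L) = (L + R)**2 (X(R, L) = (L + R)*(L + R) = (L + R)**2)
((129014 + 55441)/(-126321 - 141885))/(-143736) + X(214, -109)/(-235173) = ((129014 + 55441)/(-126321 - 141885))/(-143736) + (-109 + 214)**2/(-235173) = (184455/(-268206))*(-1/143736) + 105**2*(-1/235173) = (184455*(-1/268206))*(-1/143736) + 11025*(-1/235173) = -61485/89402*(-1/143736) - 3675/78391 = 20495/4283428624 - 3675/78391 = -15739993569655/335782253263984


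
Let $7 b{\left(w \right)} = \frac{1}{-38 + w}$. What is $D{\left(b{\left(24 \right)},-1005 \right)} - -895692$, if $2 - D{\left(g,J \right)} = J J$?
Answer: $-114331$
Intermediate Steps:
$b{\left(w \right)} = \frac{1}{7 \left(-38 + w\right)}$
$D{\left(g,J \right)} = 2 - J^{2}$ ($D{\left(g,J \right)} = 2 - J J = 2 - J^{2}$)
$D{\left(b{\left(24 \right)},-1005 \right)} - -895692 = \left(2 - \left(-1005\right)^{2}\right) - -895692 = \left(2 - 1010025\right) + 895692 = -1010023 + 895692 = -114331$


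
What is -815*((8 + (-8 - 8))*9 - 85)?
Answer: 127955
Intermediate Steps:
-815*((8 + (-8 - 8))*9 - 85) = -815*((8 - 16)*9 - 85) = -815*(-8*9 - 85) = -815*(-72 - 85) = -815*(-157) = 127955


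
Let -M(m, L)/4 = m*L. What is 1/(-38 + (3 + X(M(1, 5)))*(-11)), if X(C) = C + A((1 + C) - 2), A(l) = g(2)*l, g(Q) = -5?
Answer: -1/1006 ≈ -0.00099404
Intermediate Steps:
A(l) = -5*l
M(m, L) = -4*L*m (M(m, L) = -4*m*L = -4*L*m)
X(C) = 5 - 4*C (X(C) = C - 5*((1 + C) - 2) = C - 5*(-1 + C) = C + (5 - 5*C) = 5 - 4*C)
1/(-38 + (3 + X(M(1, 5)))*(-11)) = 1/(-38 + (3 + (5 - (-16)*5))*(-11)) = 1/(-38 + (3 + (5 - 4*(-20)))*(-11)) = 1/(-38 + (3 + (5 + 80))*(-11)) = 1/(-38 + (3 + 85)*(-11)) = 1/(-38 + 88*(-11)) = 1/(-38 - 968) = 1/(-1006) = -1/1006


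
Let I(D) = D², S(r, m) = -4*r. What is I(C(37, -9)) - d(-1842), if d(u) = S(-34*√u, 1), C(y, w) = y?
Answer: 1369 - 136*I*√1842 ≈ 1369.0 - 5836.9*I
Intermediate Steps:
d(u) = 136*√u (d(u) = -(-136)*√u = 136*√u)
I(C(37, -9)) - d(-1842) = 37² - 136*√(-1842) = 1369 - 136*I*√1842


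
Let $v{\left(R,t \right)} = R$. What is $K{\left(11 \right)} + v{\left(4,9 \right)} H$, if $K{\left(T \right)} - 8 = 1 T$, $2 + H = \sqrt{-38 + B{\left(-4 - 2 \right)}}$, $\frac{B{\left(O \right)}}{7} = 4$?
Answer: $11 + 4 i \sqrt{10} \approx 11.0 + 12.649 i$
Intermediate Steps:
$B{\left(O \right)} = 28$ ($B{\left(O \right)} = 7 \cdot 4 = 28$)
$H = -2 + i \sqrt{10}$ ($H = -2 + \sqrt{-38 + 28} = -2 + \sqrt{-10} = -2 + i \sqrt{10} \approx -2.0 + 3.1623 i$)
$K{\left(T \right)} = 8 + T$ ($K{\left(T \right)} = 8 + 1 T = 8 + T$)
$K{\left(11 \right)} + v{\left(4,9 \right)} H = \left(8 + 11\right) + 4 \left(-2 + i \sqrt{10}\right) = 19 - \left(8 - 4 i \sqrt{10}\right) = 11 + 4 i \sqrt{10}$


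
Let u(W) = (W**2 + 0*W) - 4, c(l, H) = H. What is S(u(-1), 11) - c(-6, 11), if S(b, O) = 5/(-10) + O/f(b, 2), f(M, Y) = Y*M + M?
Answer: -229/18 ≈ -12.722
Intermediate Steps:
f(M, Y) = M + M*Y (f(M, Y) = M*Y + M = M + M*Y)
u(W) = -4 + W**2 (u(W) = (W**2 + 0) - 4 = W**2 - 4 = -4 + W**2)
S(b, O) = -1/2 + O/(3*b) (S(b, O) = 5/(-10) + O/((b*(1 + 2))) = 5*(-1/10) + O/((b*3)) = -1/2 + O/((3*b)) = -1/2 + O*(1/(3*b)) = -1/2 + O/(3*b))
S(u(-1), 11) - c(-6, 11) = (-(-4 + (-1)**2)/2 + (1/3)*11)/(-4 + (-1)**2) - 1*11 = (-(-4 + 1)/2 + 11/3)/(-4 + 1) - 11 = (-1/2*(-3) + 11/3)/(-3) - 11 = -(3/2 + 11/3)/3 - 11 = -1/3*31/6 - 11 = -31/18 - 11 = -229/18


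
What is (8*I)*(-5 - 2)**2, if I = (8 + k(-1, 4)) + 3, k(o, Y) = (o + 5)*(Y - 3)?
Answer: 5880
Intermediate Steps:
k(o, Y) = (-3 + Y)*(5 + o) (k(o, Y) = (5 + o)*(-3 + Y) = (-3 + Y)*(5 + o))
I = 15 (I = (8 + (-15 - 3*(-1) + 5*4 + 4*(-1))) + 3 = (8 + (-15 + 3 + 20 - 4)) + 3 = (8 + 4) + 3 = 12 + 3 = 15)
(8*I)*(-5 - 2)**2 = (8*15)*(-5 - 2)**2 = 120*(-7)**2 = 120*49 = 5880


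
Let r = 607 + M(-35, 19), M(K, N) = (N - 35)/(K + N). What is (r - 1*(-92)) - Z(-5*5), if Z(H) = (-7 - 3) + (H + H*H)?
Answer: 110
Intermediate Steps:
M(K, N) = (-35 + N)/(K + N)
r = 608 (r = 607 + (-35 + 19)/(-35 + 19) = 607 - 16/(-16) = 607 - 1/16*(-16) = 607 + 1 = 608)
Z(H) = -10 + H + H² (Z(H) = -10 + (H + H²) = -10 + H + H²)
(r - 1*(-92)) - Z(-5*5) = (608 - 1*(-92)) - (-10 - 5*5 + (-5*5)²) = (608 + 92) - (-10 - 25 + (-25)²) = 700 - (-10 - 25 + 625) = 700 - 1*590 = 700 - 590 = 110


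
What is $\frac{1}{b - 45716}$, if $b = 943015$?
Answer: $\frac{1}{897299} \approx 1.1145 \cdot 10^{-6}$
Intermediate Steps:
$\frac{1}{b - 45716} = \frac{1}{943015 - 45716} = \frac{1}{897299}$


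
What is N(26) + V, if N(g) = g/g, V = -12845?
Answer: -12844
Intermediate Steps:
N(g) = 1
N(26) + V = 1 - 12845 = -12844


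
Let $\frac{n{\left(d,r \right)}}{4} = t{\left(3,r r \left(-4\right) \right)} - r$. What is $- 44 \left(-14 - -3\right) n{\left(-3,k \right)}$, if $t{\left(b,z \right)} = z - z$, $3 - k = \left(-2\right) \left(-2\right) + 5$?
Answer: $11616$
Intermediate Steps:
$k = -6$ ($k = 3 - \left(\left(-2\right) \left(-2\right) + 5\right) = 3 - \left(4 + 5\right) = 3 - 9 = -6$)
$t{\left(b,z \right)} = 0$
$n{\left(d,r \right)} = - 4 r$ ($n{\left(d,r \right)} = 4 \left(0 - r\right) = 4 \left(- r\right) = - 4 r$)
$- 44 \left(-14 - -3\right) n{\left(-3,k \right)} = - 44 \left(-14 - -3\right) \left(\left(-4\right) \left(-6\right)\right) = - 44 \left(-14 + 3\right) 24 = \left(-44\right) \left(-11\right) 24 = 484 \cdot 24 = 11616$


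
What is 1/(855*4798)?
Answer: 1/4102290 ≈ 2.4377e-7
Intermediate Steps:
1/(855*4798) = 1/4102290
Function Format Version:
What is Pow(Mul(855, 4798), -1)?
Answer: Rational(1, 4102290) ≈ 2.4377e-7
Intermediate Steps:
Pow(Mul(855, 4798), -1) = Pow(4102290, -1) = Rational(1, 4102290)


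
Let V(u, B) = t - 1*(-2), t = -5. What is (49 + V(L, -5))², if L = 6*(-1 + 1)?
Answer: 2116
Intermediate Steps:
L = 0 (L = 6*0 = 0)
V(u, B) = -3 (V(u, B) = -5 - 1*(-2) = -5 + 2 = -3)
(49 + V(L, -5))² = (49 - 3)² = 46² = 2116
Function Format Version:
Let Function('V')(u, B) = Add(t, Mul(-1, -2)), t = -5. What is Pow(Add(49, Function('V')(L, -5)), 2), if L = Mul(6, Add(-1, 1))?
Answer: 2116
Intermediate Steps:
L = 0 (L = Mul(6, 0) = 0)
Function('V')(u, B) = -3 (Function('V')(u, B) = Add(-5, Mul(-1, -2)) = Add(-5, 2) = -3)
Pow(Add(49, Function('V')(L, -5)), 2) = Pow(Add(49, -3), 2) = Pow(46, 2) = 2116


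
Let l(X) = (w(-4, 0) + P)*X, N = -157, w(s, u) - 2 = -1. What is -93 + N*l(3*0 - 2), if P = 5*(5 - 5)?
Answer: 221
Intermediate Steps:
w(s, u) = 1 (w(s, u) = 2 - 1 = 1)
P = 0 (P = 5*0 = 0)
l(X) = X (l(X) = (1 + 0)*X = 1*X = X)
-93 + N*l(3*0 - 2) = -93 - 157*(3*0 - 2) = -93 - 157*(0 - 2) = -93 - 157*(-2) = -93 + 314 = 221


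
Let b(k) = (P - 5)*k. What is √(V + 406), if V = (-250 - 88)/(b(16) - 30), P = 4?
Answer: √218661/23 ≈ 20.331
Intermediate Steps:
b(k) = -k (b(k) = (4 - 5)*k = -k)
V = 169/23 (V = (-250 - 88)/(-1*16 - 30) = -338/(-16 - 30) = -338/(-46) = -338*(-1/46) = 169/23 ≈ 7.3478)
√(V + 406) = √(169/23 + 406) = √(9507/23) = √218661/23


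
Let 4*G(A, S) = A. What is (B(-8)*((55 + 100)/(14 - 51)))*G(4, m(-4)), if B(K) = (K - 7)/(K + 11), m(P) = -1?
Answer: 775/37 ≈ 20.946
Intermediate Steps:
G(A, S) = A/4
B(K) = (-7 + K)/(11 + K)
(B(-8)*((55 + 100)/(14 - 51)))*G(4, m(-4)) = (((-7 - 8)/(11 - 8))*((55 + 100)/(14 - 51)))*((¼)*4) = ((-15/3)*(155/(-37)))*1 = (((⅓)*(-15))*(155*(-1/37)))*1 = -5*(-155/37)*1 = (775/37)*1 = 775/37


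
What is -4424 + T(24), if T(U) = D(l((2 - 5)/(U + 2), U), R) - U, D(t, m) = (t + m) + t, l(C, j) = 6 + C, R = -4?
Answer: -57723/13 ≈ -4440.2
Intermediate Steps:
D(t, m) = m + 2*t (D(t, m) = (m + t) + t = m + 2*t)
T(U) = 8 - U - 6/(2 + U) (T(U) = (-4 + 2*(6 + (2 - 5)/(U + 2))) - U = (-4 + 2*(6 - 3/(2 + U))) - U = (-4 + (12 - 6/(2 + U))) - U = (8 - 6/(2 + U)) - U = 8 - U - 6/(2 + U))
-4424 + T(24) = -4424 + (10 - 1*24² + 6*24)/(2 + 24) = -4424 + (10 - 1*576 + 144)/26 = -4424 + (10 - 576 + 144)/26 = -4424 + (1/26)*(-422) = -4424 - 211/13 = -57723/13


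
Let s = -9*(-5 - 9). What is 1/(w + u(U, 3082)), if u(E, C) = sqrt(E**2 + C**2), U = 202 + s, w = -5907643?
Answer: -5907643/34900236209141 - 2*sqrt(2401577)/34900236209141 ≈ -1.6936e-7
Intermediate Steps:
s = 126 (s = -9*(-14) = 126)
U = 328 (U = 202 + 126 = 328)
u(E, C) = sqrt(C**2 + E**2)
1/(w + u(U, 3082)) = 1/(-5907643 + sqrt(3082**2 + 328**2)) = 1/(-5907643 + sqrt(9498724 + 107584)) = 1/(-5907643 + sqrt(9606308)) = 1/(-5907643 + 2*sqrt(2401577))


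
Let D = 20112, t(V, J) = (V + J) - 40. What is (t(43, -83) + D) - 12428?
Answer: 7604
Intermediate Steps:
t(V, J) = -40 + J + V (t(V, J) = (J + V) - 40 = -40 + J + V)
(t(43, -83) + D) - 12428 = ((-40 - 83 + 43) + 20112) - 12428 = (-80 + 20112) - 12428 = 20032 - 12428 = 7604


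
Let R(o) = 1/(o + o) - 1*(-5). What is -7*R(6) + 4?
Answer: -379/12 ≈ -31.583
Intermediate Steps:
R(o) = 5 + 1/(2*o) (R(o) = 1/(2*o) + 5 = 5 + 1/(2*o))
-7*R(6) + 4 = -7*(5 + (½)/6) + 4 = -7*(5 + (½)*(⅙)) + 4 = -7*(5 + 1/12) + 4 = -7*61/12 + 4 = -427/12 + 4 = -379/12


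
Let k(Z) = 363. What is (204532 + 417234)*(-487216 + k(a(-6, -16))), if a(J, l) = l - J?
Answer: -302708642398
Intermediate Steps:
(204532 + 417234)*(-487216 + k(a(-6, -16))) = (204532 + 417234)*(-487216 + 363) = 621766*(-486853) = -302708642398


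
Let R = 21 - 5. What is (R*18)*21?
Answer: 6048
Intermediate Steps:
R = 16
(R*18)*21 = (16*18)*21 = 288*21 = 6048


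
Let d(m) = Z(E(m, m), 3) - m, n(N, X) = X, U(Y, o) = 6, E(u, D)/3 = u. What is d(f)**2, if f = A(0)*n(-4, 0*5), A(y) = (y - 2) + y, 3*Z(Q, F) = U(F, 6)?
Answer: 4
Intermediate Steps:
E(u, D) = 3*u
Z(Q, F) = 2 (Z(Q, F) = (1/3)*6 = 2)
A(y) = -2 + 2*y (A(y) = (-2 + y) + y = -2 + 2*y)
f = 0 (f = (-2 + 2*0)*(0*5) = (-2 + 0)*0 = -2*0 = 0)
d(m) = 2 - m
d(f)**2 = (2 - 1*0)**2 = (2 + 0)**2 = 2**2 = 4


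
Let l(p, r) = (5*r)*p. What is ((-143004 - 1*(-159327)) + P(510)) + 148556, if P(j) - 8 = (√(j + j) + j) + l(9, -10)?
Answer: 164947 + 2*√255 ≈ 1.6498e+5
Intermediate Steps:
l(p, r) = 5*p*r
P(j) = -442 + j + √2*√j (P(j) = 8 + ((√(j + j) + j) + 5*9*(-10)) = 8 + ((√(2*j) + j) - 450) = 8 + ((√2*√j + j) - 450) = 8 + ((j + √2*√j) - 450) = 8 + (-450 + j + √2*√j) = -442 + j + √2*√j)
((-143004 - 1*(-159327)) + P(510)) + 148556 = ((-143004 - 1*(-159327)) + (-442 + 510 + √2*√510)) + 148556 = ((-143004 + 159327) + (-442 + 510 + 2*√255)) + 148556 = (16323 + (68 + 2*√255)) + 148556 = (16391 + 2*√255) + 148556 = 164947 + 2*√255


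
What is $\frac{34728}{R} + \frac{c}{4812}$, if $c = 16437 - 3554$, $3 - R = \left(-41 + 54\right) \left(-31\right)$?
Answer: $\frac{86170817}{976836} \approx 88.214$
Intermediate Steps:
$R = 406$ ($R = 3 - \left(-41 + 54\right) \left(-31\right) = 3 - 13 \left(-31\right) = 3 - -403 = 3 + 403 = 406$)
$c = 12883$ ($c = 16437 - 3554 = 12883$)
$\frac{34728}{R} + \frac{c}{4812} = \frac{34728}{406} + \frac{12883}{4812} = 34728 \cdot \frac{1}{406} + 12883 \cdot \frac{1}{4812} = \frac{17364}{203} + \frac{12883}{4812} = \frac{86170817}{976836}$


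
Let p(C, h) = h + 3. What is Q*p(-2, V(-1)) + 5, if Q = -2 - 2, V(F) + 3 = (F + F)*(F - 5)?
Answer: -43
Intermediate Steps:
V(F) = -3 + 2*F*(-5 + F) (V(F) = -3 + (F + F)*(F - 5) = -3 + (2*F)*(-5 + F) = -3 + 2*F*(-5 + F))
p(C, h) = 3 + h
Q = -4
Q*p(-2, V(-1)) + 5 = -4*(3 + (-3 - 10*(-1) + 2*(-1)²)) + 5 = -4*(3 + (-3 + 10 + 2*1)) + 5 = -4*(3 + (-3 + 10 + 2)) + 5 = -4*(3 + 9) + 5 = -4*12 + 5 = -48 + 5 = -43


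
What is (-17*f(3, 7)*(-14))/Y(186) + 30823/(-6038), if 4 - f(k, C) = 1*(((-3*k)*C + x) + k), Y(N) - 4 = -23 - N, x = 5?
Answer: -91104311/1237790 ≈ -73.602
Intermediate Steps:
Y(N) = -19 - N (Y(N) = 4 + (-23 - N) = -19 - N)
f(k, C) = -1 - k + 3*C*k (f(k, C) = 4 - (((-3*k)*C + 5) + k) = 4 - ((-3*C*k + 5) + k) = 4 - ((5 - 3*C*k) + k) = 4 - (5 + k - 3*C*k) = 4 + (-5 - k + 3*C*k) = -1 - k + 3*C*k)
(-17*f(3, 7)*(-14))/Y(186) + 30823/(-6038) = (-17*(-1 - 1*3 + 3*7*3)*(-14))/(-19 - 1*186) + 30823/(-6038) = (-17*(-1 - 3 + 63)*(-14))/(-19 - 186) + 30823*(-1/6038) = (-17*59*(-14))/(-205) - 30823/6038 = -1003*(-14)*(-1/205) - 30823/6038 = 14042*(-1/205) - 30823/6038 = -14042/205 - 30823/6038 = -91104311/1237790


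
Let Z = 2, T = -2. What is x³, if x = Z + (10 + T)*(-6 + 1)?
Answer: -54872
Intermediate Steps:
x = -38 (x = 2 + (10 - 2)*(-6 + 1) = 2 + 8*(-5) = 2 - 40 = -38)
x³ = (-38)³ = -54872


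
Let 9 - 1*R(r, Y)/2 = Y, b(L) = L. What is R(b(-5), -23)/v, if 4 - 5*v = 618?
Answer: -160/307 ≈ -0.52117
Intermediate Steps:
v = -614/5 (v = ⅘ - ⅕*618 = ⅘ - 618/5 = -614/5 ≈ -122.80)
R(r, Y) = 18 - 2*Y
R(b(-5), -23)/v = (18 - 2*(-23))/(-614/5) = (18 + 46)*(-5/614) = 64*(-5/614) = -160/307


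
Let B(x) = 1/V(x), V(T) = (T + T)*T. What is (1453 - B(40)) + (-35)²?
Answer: 8569599/3200 ≈ 2678.0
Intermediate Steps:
V(T) = 2*T² (V(T) = (2*T)*T = 2*T²)
B(x) = 1/(2*x²)
(1453 - B(40)) + (-35)² = (1453 - 1/(2*40²)) + (-35)² = (1453 - 1/(2*1600)) + 1225 = (1453 - 1*1/3200) + 1225 = (1453 - 1/3200) + 1225 = 4649599/3200 + 1225 = 8569599/3200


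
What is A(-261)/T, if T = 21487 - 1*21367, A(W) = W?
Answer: -87/40 ≈ -2.1750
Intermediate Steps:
T = 120 (T = 21487 - 21367 = 120)
A(-261)/T = -261/120 = -261*1/120 = -87/40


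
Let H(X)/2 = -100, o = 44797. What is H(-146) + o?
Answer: 44597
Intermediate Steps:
H(X) = -200 (H(X) = 2*(-100) = -200)
H(-146) + o = -200 + 44797 = 44597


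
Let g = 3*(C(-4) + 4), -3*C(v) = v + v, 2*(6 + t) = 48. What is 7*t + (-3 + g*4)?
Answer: 203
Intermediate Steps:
t = 18 (t = -6 + (½)*48 = -6 + 24 = 18)
C(v) = -2*v/3 (C(v) = -(v + v)/3 = -2*v/3)
g = 20 (g = 3*(-⅔*(-4) + 4) = 3*(8/3 + 4) = 3*(20/3) = 20)
7*t + (-3 + g*4) = 7*18 + (-3 + 20*4) = 126 + (-3 + 80) = 126 + 77 = 203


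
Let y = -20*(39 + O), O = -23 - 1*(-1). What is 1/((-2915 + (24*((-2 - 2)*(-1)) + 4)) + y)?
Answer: -1/3155 ≈ -0.00031696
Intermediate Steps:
O = -22 (O = -23 + 1 = -22)
y = -340 (y = -20*(39 - 22) = -20*17 = -340)
1/((-2915 + (24*((-2 - 2)*(-1)) + 4)) + y) = 1/((-2915 + (24*((-2 - 2)*(-1)) + 4)) - 340) = 1/((-2915 + (24*(-4*(-1)) + 4)) - 340) = 1/((-2915 + (24*4 + 4)) - 340) = 1/((-2915 + (96 + 4)) - 340) = 1/((-2915 + 100) - 340) = 1/(-2815 - 340) = 1/(-3155) = -1/3155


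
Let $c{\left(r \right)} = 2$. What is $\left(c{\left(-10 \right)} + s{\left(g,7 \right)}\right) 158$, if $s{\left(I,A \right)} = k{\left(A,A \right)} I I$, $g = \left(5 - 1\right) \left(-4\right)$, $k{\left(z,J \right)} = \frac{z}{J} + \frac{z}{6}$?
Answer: $\frac{263860}{3} \approx 87953.0$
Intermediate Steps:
$k{\left(z,J \right)} = \frac{z}{6} + \frac{z}{J}$ ($k{\left(z,J \right)} = \frac{z}{J} + z \frac{1}{6} = \frac{z}{J} + \frac{z}{6} = \frac{z}{6} + \frac{z}{J}$)
$g = -16$ ($g = 4 \left(-4\right) = -16$)
$s{\left(I,A \right)} = I^{2} \left(1 + \frac{A}{6}\right)$ ($s{\left(I,A \right)} = \left(\frac{A}{6} + \frac{A}{A}\right) I I = \left(\frac{A}{6} + 1\right) I I = \left(1 + \frac{A}{6}\right) I I = I \left(1 + \frac{A}{6}\right) I = I^{2} \left(1 + \frac{A}{6}\right)$)
$\left(c{\left(-10 \right)} + s{\left(g,7 \right)}\right) 158 = \left(2 + \frac{\left(-16\right)^{2} \left(6 + 7\right)}{6}\right) 158 = \left(2 + \frac{1}{6} \cdot 256 \cdot 13\right) 158 = \left(2 + \frac{1664}{3}\right) 158 = \frac{1670}{3} \cdot 158 = \frac{263860}{3}$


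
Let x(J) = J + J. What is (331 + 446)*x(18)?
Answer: 27972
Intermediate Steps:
x(J) = 2*J
(331 + 446)*x(18) = (331 + 446)*(2*18) = 777*36 = 27972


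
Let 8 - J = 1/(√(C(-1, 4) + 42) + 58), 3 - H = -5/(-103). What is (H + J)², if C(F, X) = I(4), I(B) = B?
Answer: 6981575790457/58397898258 + 1868365*√46/283484943 ≈ 119.60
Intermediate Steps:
C(F, X) = 4
H = 304/103 (H = 3 - (-5)/(-103) = 3 - (-5)*(-1)/103 = 3 - 1*5/103 = 3 - 5/103 = 304/103 ≈ 2.9515)
J = 8 - 1/(58 + √46) (J = 8 - 1/(√(4 + 42) + 58) = 8 - 1/(√46 + 58) = 8 - 1/(58 + √46) ≈ 7.9846)
(H + J)² = (304/103 + (13243/1659 + √46/3318))² = (1868365/170877 + √46/3318)²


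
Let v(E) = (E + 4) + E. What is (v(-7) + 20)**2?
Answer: 100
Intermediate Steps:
v(E) = 4 + 2*E (v(E) = (4 + E) + E = 4 + 2*E)
(v(-7) + 20)**2 = ((4 + 2*(-7)) + 20)**2 = ((4 - 14) + 20)**2 = (-10 + 20)**2 = 10**2 = 100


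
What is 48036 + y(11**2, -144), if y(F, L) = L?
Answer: 47892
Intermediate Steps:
48036 + y(11**2, -144) = 48036 - 144 = 47892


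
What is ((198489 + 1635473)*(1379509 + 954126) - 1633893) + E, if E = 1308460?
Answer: 4279797586437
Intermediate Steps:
((198489 + 1635473)*(1379509 + 954126) - 1633893) + E = ((198489 + 1635473)*(1379509 + 954126) - 1633893) + 1308460 = (1833962*2333635 - 1633893) + 1308460 = (4279797911870 - 1633893) + 1308460 = 4279796277977 + 1308460 = 4279797586437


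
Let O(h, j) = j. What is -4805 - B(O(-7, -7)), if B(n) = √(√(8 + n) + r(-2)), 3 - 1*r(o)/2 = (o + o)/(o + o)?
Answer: -4805 - √5 ≈ -4807.2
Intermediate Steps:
r(o) = 4 (r(o) = 6 - 2*(o + o)/(o + o) = 6 - 2*2*o/(2*o) = 6 - 2*2*o*1/(2*o) = 6 - 2*1 = 6 - 2 = 4)
B(n) = √(4 + √(8 + n)) (B(n) = √(√(8 + n) + 4) = √(4 + √(8 + n)))
-4805 - B(O(-7, -7)) = -4805 - √(4 + √(8 - 7)) = -4805 - √(4 + √1) = -4805 - √(4 + 1) = -4805 - √5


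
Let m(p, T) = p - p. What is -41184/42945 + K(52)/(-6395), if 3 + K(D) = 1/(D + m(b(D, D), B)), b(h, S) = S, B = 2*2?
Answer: -912578059/952062020 ≈ -0.95853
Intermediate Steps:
B = 4
m(p, T) = 0
K(D) = -3 + 1/D (K(D) = -3 + 1/(D + 0) = -3 + 1/D)
-41184/42945 + K(52)/(-6395) = -41184/42945 + (-3 + 1/52)/(-6395) = -41184*1/42945 + (-3 + 1/52)*(-1/6395) = -13728/14315 - 155/52*(-1/6395) = -13728/14315 + 31/66508 = -912578059/952062020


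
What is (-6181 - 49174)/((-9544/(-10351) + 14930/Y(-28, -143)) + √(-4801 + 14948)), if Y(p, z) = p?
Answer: 618767772364887530/5736967221419589 + 1162458730705580*√10147/5736967221419589 ≈ 128.27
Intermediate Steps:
(-6181 - 49174)/((-9544/(-10351) + 14930/Y(-28, -143)) + √(-4801 + 14948)) = (-6181 - 49174)/((-9544/(-10351) + 14930/(-28)) + √(-4801 + 14948)) = -55355/((-9544*(-1/10351) + 14930*(-1/28)) + √10147) = -55355/((9544/10351 - 7465/14) + √10147) = -55355/(-77136599/144914 + √10147)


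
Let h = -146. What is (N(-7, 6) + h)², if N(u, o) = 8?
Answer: 19044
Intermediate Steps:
(N(-7, 6) + h)² = (8 - 146)² = (-138)² = 19044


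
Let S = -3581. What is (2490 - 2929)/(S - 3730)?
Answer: 439/7311 ≈ 0.060046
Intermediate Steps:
(2490 - 2929)/(S - 3730) = (2490 - 2929)/(-3581 - 3730) = -439/(-7311) = -439*(-1/7311) = 439/7311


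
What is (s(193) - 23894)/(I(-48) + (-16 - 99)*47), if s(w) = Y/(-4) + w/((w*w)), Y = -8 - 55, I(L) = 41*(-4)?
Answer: 18434005/4299268 ≈ 4.2877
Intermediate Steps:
I(L) = -164
Y = -63
s(w) = 63/4 + 1/w (s(w) = -63/(-4) + w/((w*w)) = -63*(-1/4) + w/(w**2) = 63/4 + w/w**2 = 63/4 + 1/w)
(s(193) - 23894)/(I(-48) + (-16 - 99)*47) = ((63/4 + 1/193) - 23894)/(-164 + (-16 - 99)*47) = ((63/4 + 1/193) - 23894)/(-164 - 115*47) = (12163/772 - 23894)/(-164 - 5405) = -18434005/772/(-5569) = -18434005/772*(-1/5569) = 18434005/4299268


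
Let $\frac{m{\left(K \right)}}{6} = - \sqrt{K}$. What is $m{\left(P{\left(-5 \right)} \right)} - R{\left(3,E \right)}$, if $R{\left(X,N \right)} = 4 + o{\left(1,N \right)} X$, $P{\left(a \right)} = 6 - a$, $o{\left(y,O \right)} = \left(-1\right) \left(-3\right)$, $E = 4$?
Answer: $-13 - 6 \sqrt{11} \approx -32.9$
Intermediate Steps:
$o{\left(y,O \right)} = 3$
$m{\left(K \right)} = - 6 \sqrt{K}$ ($m{\left(K \right)} = 6 \left(- \sqrt{K}\right) = - 6 \sqrt{K}$)
$R{\left(X,N \right)} = 4 + 3 X$
$m{\left(P{\left(-5 \right)} \right)} - R{\left(3,E \right)} = - 6 \sqrt{6 - -5} - \left(4 + 3 \cdot 3\right) = - 6 \sqrt{6 + 5} - \left(4 + 9\right) = - 6 \sqrt{11} - 13 = -13 - 6 \sqrt{11}$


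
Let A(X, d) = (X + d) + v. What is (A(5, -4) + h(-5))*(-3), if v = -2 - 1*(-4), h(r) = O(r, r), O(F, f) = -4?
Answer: 3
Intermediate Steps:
h(r) = -4
v = 2 (v = -2 + 4 = 2)
A(X, d) = 2 + X + d (A(X, d) = (X + d) + 2 = 2 + X + d)
(A(5, -4) + h(-5))*(-3) = ((2 + 5 - 4) - 4)*(-3) = (3 - 4)*(-3) = -1*(-3) = 3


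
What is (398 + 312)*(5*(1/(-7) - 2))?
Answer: -53250/7 ≈ -7607.1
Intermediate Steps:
(398 + 312)*(5*(1/(-7) - 2)) = 710*(5*(-1/7 - 2)) = 710*(5*(-15/7)) = 710*(-75/7) = -53250/7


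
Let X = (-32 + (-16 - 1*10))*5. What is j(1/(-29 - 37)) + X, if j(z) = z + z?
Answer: -9571/33 ≈ -290.03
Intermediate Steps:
j(z) = 2*z
X = -290 (X = (-32 + (-16 - 10))*5 = (-32 - 26)*5 = -58*5 = -290)
j(1/(-29 - 37)) + X = 2/(-29 - 37) - 290 = 2/(-66) - 290 = 2*(-1/66) - 290 = -1/33 - 290 = -9571/33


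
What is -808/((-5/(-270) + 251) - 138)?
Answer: -43632/6103 ≈ -7.1493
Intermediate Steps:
-808/((-5/(-270) + 251) - 138) = -808/((-5*(-1/270) + 251) - 138) = -808/((1/54 + 251) - 138) = -808/(13555/54 - 138) = -808/6103/54 = -808*54/6103 = -43632/6103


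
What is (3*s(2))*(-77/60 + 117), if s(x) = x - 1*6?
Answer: -6943/5 ≈ -1388.6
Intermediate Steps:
s(x) = -6 + x (s(x) = x - 6 = -6 + x)
(3*s(2))*(-77/60 + 117) = (3*(-6 + 2))*(-77/60 + 117) = (3*(-4))*(-77*1/60 + 117) = -12*(-77/60 + 117) = -12*6943/60 = -6943/5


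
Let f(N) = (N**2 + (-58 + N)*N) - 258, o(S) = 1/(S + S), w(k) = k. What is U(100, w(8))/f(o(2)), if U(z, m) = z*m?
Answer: -6400/2179 ≈ -2.9371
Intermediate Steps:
o(S) = 1/(2*S)
U(z, m) = m*z
f(N) = -258 + N**2 + N*(-58 + N) (f(N) = (N**2 + N*(-58 + N)) - 258 = -258 + N**2 + N*(-58 + N))
U(100, w(8))/f(o(2)) = (8*100)/(-258 - 29/2 + 2*((1/2)/2)**2) = 800/(-258 - 29/2 + 2*((1/2)*(1/2))**2) = 800/(-258 - 58*1/4 + 2*(1/4)**2) = 800/(-258 - 29/2 + 2*(1/16)) = 800/(-258 - 29/2 + 1/8) = 800/(-2179/8) = 800*(-8/2179) = -6400/2179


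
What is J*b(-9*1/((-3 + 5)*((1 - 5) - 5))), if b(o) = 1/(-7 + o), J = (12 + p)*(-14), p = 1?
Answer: 28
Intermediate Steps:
J = -182 (J = (12 + 1)*(-14) = 13*(-14) = -182)
J*b(-9*1/((-3 + 5)*((1 - 5) - 5))) = -182/(-7 - 9*1/((-3 + 5)*((1 - 5) - 5))) = -182/(-7 - 9*1/(2*(-4 - 5))) = -182/(-7 - 9/(2*(-9))) = -182/(-7 - 9/(-18)) = -182/(-7 - 9*(-1/18)) = -182/(-7 + 1/2) = -182/(-13/2) = -182*(-2/13) = 28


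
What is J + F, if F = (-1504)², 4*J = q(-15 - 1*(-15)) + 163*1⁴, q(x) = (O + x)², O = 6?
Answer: 9048263/4 ≈ 2.2621e+6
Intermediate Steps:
q(x) = (6 + x)²
J = 199/4 (J = ((6 + (-15 - 1*(-15)))² + 163*1⁴)/4 = ((6 + (-15 + 15))² + 163*1)/4 = ((6 + 0)² + 163)/4 = (6² + 163)/4 = (36 + 163)/4 = (¼)*199 = 199/4 ≈ 49.750)
F = 2262016
J + F = 199/4 + 2262016 = 9048263/4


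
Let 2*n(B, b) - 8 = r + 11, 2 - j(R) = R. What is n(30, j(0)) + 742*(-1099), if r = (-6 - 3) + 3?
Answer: -1630903/2 ≈ -8.1545e+5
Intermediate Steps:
j(R) = 2 - R
r = -6 (r = -9 + 3 = -6)
n(B, b) = 13/2 (n(B, b) = 4 + (-6 + 11)/2 = 4 + (1/2)*5 = 4 + 5/2 = 13/2)
n(30, j(0)) + 742*(-1099) = 13/2 + 742*(-1099) = 13/2 - 815458 = -1630903/2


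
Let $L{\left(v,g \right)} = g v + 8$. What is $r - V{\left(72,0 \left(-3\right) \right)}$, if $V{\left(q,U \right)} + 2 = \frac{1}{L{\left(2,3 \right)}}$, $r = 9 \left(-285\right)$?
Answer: $- \frac{35883}{14} \approx -2563.1$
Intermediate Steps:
$L{\left(v,g \right)} = 8 + g v$
$r = -2565$
$V{\left(q,U \right)} = - \frac{27}{14}$ ($V{\left(q,U \right)} = -2 + \frac{1}{8 + 3 \cdot 2} = -2 + \frac{1}{8 + 6} = -2 + \frac{1}{14} = - \frac{27}{14}$)
$r - V{\left(72,0 \left(-3\right) \right)} = -2565 - - \frac{27}{14} = -2565 + \frac{27}{14} = - \frac{35883}{14}$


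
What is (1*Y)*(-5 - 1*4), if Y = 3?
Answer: -27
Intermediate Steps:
(1*Y)*(-5 - 1*4) = (1*3)*(-5 - 1*4) = 3*(-5 - 4) = 3*(-9) = -27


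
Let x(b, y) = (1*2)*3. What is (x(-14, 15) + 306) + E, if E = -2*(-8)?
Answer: 328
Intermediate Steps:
x(b, y) = 6 (x(b, y) = 2*3 = 6)
E = 16
(x(-14, 15) + 306) + E = (6 + 306) + 16 = 312 + 16 = 328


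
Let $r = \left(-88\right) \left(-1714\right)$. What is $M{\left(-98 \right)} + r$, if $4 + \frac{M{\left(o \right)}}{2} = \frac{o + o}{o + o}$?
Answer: $150826$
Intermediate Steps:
$M{\left(o \right)} = -6$ ($M{\left(o \right)} = -8 + 2 \frac{o + o}{o + o} = -8 + 2 \frac{2 o}{2 o} = -8 + 2 \cdot 2 o \frac{1}{2 o} = -8 + 2 \cdot 1 = -8 + 2 = -6$)
$r = 150832$
$M{\left(-98 \right)} + r = -6 + 150832 = 150826$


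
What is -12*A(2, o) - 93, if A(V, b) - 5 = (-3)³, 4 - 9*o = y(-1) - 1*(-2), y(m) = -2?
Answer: 171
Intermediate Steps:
o = 4/9 (o = 4/9 - (-2 - 1*(-2))/9 = 4/9 - (-2 + 2)/9 = 4/9 - ⅑*0 = 4/9 + 0 = 4/9 ≈ 0.44444)
A(V, b) = -22 (A(V, b) = 5 + (-3)³ = 5 - 27 = -22)
-12*A(2, o) - 93 = -12*(-22) - 93 = 264 - 93 = 171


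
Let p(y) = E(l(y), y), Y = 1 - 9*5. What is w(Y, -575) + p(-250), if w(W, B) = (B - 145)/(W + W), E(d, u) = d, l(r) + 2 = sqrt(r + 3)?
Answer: 68/11 + I*sqrt(247) ≈ 6.1818 + 15.716*I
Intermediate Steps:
l(r) = -2 + sqrt(3 + r) (l(r) = -2 + sqrt(r + 3) = -2 + sqrt(3 + r))
Y = -44 (Y = 1 - 45 = -44)
p(y) = -2 + sqrt(3 + y)
w(W, B) = (-145 + B)/(2*W) (w(W, B) = (-145 + B)/((2*W)) = (-145 + B)*(1/(2*W)) = (-145 + B)/(2*W))
w(Y, -575) + p(-250) = (1/2)*(-145 - 575)/(-44) + (-2 + sqrt(3 - 250)) = (1/2)*(-1/44)*(-720) + (-2 + sqrt(-247)) = 90/11 + (-2 + I*sqrt(247)) = 68/11 + I*sqrt(247)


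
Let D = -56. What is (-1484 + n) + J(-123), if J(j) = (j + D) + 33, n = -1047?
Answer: -2677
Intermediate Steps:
J(j) = -23 + j (J(j) = (j - 56) + 33 = (-56 + j) + 33 = -23 + j)
(-1484 + n) + J(-123) = (-1484 - 1047) + (-23 - 123) = -2531 - 146 = -2677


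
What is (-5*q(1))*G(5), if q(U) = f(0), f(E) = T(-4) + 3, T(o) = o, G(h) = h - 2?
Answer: 15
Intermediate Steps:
G(h) = -2 + h
f(E) = -1 (f(E) = -4 + 3 = -1)
q(U) = -1
(-5*q(1))*G(5) = (-5*(-1))*(-2 + 5) = 5*3 = 15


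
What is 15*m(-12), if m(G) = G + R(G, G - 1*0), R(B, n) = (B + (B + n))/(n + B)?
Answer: -315/2 ≈ -157.50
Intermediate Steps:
R(B, n) = (n + 2*B)/(B + n)
m(G) = 3/2 + G (m(G) = G + ((G - 1*0) + 2*G)/(G + (G - 1*0)) = G + ((G + 0) + 2*G)/(G + (G + 0)) = G + (G + 2*G)/(G + G) = G + (3*G)/((2*G)) = G + (1/(2*G))*(3*G) = G + 3/2 = 3/2 + G)
15*m(-12) = 15*(3/2 - 12) = 15*(-21/2) = -315/2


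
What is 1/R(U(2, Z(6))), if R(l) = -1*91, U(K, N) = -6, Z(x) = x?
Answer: -1/91 ≈ -0.010989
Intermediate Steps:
R(l) = -91
1/R(U(2, Z(6))) = 1/(-91) = -1/91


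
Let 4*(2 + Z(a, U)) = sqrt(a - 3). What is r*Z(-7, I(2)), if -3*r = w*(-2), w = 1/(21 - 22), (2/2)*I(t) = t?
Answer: 4/3 - I*sqrt(10)/6 ≈ 1.3333 - 0.52705*I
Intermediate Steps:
I(t) = t
w = -1 (w = 1/(-1) = -1)
r = -2/3 (r = -(-1)*(-2)/3 = -1/3*2 = -2/3 ≈ -0.66667)
Z(a, U) = -2 + sqrt(-3 + a)/4 (Z(a, U) = -2 + sqrt(a - 3)/4 = -2 + sqrt(-3 + a)/4)
r*Z(-7, I(2)) = -2*(-2 + sqrt(-3 - 7)/4)/3 = -2*(-2 + sqrt(-10)/4)/3 = -2*(-2 + (I*sqrt(10))/4)/3 = -2*(-2 + I*sqrt(10)/4)/3 = 4/3 - I*sqrt(10)/6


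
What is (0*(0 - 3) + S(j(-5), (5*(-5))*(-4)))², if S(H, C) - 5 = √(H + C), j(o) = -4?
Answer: 121 + 40*√6 ≈ 218.98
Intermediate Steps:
S(H, C) = 5 + √(C + H) (S(H, C) = 5 + √(H + C) = 5 + √(C + H))
(0*(0 - 3) + S(j(-5), (5*(-5))*(-4)))² = (0*(0 - 3) + (5 + √((5*(-5))*(-4) - 4)))² = (0*(-3) + (5 + √(-25*(-4) - 4)))² = (0 + (5 + √(100 - 4)))² = (0 + (5 + √96))² = (0 + (5 + 4*√6))² = (5 + 4*√6)²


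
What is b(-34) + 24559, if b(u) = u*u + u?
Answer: 25681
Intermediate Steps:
b(u) = u + u**2 (b(u) = u**2 + u = u + u**2)
b(-34) + 24559 = -34*(1 - 34) + 24559 = -34*(-33) + 24559 = 1122 + 24559 = 25681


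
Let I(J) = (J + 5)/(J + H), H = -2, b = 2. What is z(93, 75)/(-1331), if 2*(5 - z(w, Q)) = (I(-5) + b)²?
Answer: -3/1331 ≈ -0.0022539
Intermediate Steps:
I(J) = (5 + J)/(-2 + J) (I(J) = (J + 5)/(J - 2) = (5 + J)/(-2 + J))
z(w, Q) = 3 (z(w, Q) = 5 - ((5 - 5)/(-2 - 5) + 2)²/2 = 5 - (0/(-7) + 2)²/2 = 5 - (-⅐*0 + 2)²/2 = 5 - (0 + 2)²/2 = 5 - ½*2² = 5 - ½*4 = 5 - 2 = 3)
z(93, 75)/(-1331) = 3/(-1331) = 3*(-1/1331) = -3/1331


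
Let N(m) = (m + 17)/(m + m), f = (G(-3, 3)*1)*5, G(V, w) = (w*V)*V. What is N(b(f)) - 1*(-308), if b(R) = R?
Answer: 41656/135 ≈ 308.56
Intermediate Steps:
G(V, w) = w*V**2 (G(V, w) = (V*w)*V = w*V**2)
f = 135 (f = ((3*(-3)**2)*1)*5 = ((3*9)*1)*5 = (27*1)*5 = 27*5 = 135)
N(m) = (17 + m)/(2*m) (N(m) = (17 + m)/((2*m)) = (17 + m)*(1/(2*m)) = (17 + m)/(2*m))
N(b(f)) - 1*(-308) = (1/2)*(17 + 135)/135 - 1*(-308) = (1/2)*(1/135)*152 + 308 = 76/135 + 308 = 41656/135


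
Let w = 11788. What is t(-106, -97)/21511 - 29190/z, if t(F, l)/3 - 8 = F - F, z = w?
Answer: -44830227/18112262 ≈ -2.4751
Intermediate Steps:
z = 11788
t(F, l) = 24 (t(F, l) = 24 + 3*(F - F) = 24 + 3*0 = 24 + 0 = 24)
t(-106, -97)/21511 - 29190/z = 24/21511 - 29190/11788 = 24*(1/21511) - 29190*1/11788 = 24/21511 - 2085/842 = -44830227/18112262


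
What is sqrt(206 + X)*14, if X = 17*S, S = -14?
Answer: 56*I*sqrt(2) ≈ 79.196*I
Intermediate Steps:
X = -238 (X = 17*(-14) = -238)
sqrt(206 + X)*14 = sqrt(206 - 238)*14 = sqrt(-32)*14 = (4*I*sqrt(2))*14 = 56*I*sqrt(2)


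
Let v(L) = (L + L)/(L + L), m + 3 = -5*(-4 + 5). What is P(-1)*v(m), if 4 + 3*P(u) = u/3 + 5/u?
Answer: -28/9 ≈ -3.1111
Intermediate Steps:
m = -8 (m = -3 - 5*(-4 + 5) = -3 - 5*1 = -3 - 5 = -8)
v(L) = 1 (v(L) = (2*L)/((2*L)) = (2*L)*(1/(2*L)) = 1)
P(u) = -4/3 + u/9 + 5/(3*u) (P(u) = -4/3 + (u/3 + 5/u)/3 = -4/3 + (5/u + u/3)/3 = -4/3 + (u/9 + 5/(3*u)) = -4/3 + u/9 + 5/(3*u))
P(-1)*v(m) = ((1/9)*(15 - (-12 - 1))/(-1))*1 = ((1/9)*(-1)*(15 - 1*(-13)))*1 = ((1/9)*(-1)*(15 + 13))*1 = ((1/9)*(-1)*28)*1 = -28/9*1 = -28/9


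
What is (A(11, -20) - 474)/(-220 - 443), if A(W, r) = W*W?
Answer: 353/663 ≈ 0.53243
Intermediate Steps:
A(W, r) = W**2
(A(11, -20) - 474)/(-220 - 443) = (11**2 - 474)/(-220 - 443) = (121 - 474)/(-663) = -353*(-1/663) = 353/663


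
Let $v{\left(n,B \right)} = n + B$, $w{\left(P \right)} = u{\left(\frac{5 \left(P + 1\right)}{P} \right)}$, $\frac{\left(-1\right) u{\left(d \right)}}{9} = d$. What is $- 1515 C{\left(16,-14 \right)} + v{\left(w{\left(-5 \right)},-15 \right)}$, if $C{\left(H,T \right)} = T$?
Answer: $21159$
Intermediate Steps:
$u{\left(d \right)} = - 9 d$
$w{\left(P \right)} = - \frac{9 \left(5 + 5 P\right)}{P}$ ($w{\left(P \right)} = - 9 \frac{5 \left(P + 1\right)}{P} = - 9 \frac{5 \left(1 + P\right)}{P} = - 9 \frac{5 + 5 P}{P} = - \frac{9 \left(5 + 5 P\right)}{P}$)
$v{\left(n,B \right)} = B + n$
$- 1515 C{\left(16,-14 \right)} + v{\left(w{\left(-5 \right)},-15 \right)} = \left(-1515\right) \left(-14\right) - \left(60 - 9\right) = 21210 - 51 = 21159$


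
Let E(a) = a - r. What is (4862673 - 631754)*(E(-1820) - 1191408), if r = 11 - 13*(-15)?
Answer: -5049322585846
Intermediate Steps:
r = 206 (r = 11 + 195 = 206)
E(a) = -206 + a (E(a) = a - 1*206 = a - 206 = -206 + a)
(4862673 - 631754)*(E(-1820) - 1191408) = (4862673 - 631754)*((-206 - 1820) - 1191408) = 4230919*(-2026 - 1191408) = 4230919*(-1193434) = -5049322585846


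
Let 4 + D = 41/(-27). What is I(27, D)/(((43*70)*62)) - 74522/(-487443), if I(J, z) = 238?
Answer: 1001664791/6497615190 ≈ 0.15416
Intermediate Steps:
D = -149/27 (D = -4 + 41/(-27) = -4 + 41*(-1/27) = -4 - 41/27 = -149/27 ≈ -5.5185)
I(27, D)/(((43*70)*62)) - 74522/(-487443) = 238/(((43*70)*62)) - 74522/(-487443) = 238/((3010*62)) - 74522*(-1/487443) = 238/186620 + 74522/487443 = 238*(1/186620) + 74522/487443 = 17/13330 + 74522/487443 = 1001664791/6497615190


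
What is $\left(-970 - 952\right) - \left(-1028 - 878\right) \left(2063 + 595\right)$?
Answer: $5064226$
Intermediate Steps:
$\left(-970 - 952\right) - \left(-1028 - 878\right) \left(2063 + 595\right) = \left(-970 - 952\right) - \left(-1906\right) 2658 = -1922 - -5066148 = -1922 + 5066148 = 5064226$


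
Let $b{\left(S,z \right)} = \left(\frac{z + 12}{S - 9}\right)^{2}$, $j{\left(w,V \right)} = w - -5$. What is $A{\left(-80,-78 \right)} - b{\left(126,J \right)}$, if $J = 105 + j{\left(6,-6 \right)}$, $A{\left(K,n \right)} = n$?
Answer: $- \frac{1084126}{13689} \approx -79.197$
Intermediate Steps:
$j{\left(w,V \right)} = 5 + w$ ($j{\left(w,V \right)} = w + 5 = 5 + w$)
$J = 116$ ($J = 105 + \left(5 + 6\right) = 105 + 11 = 116$)
$b{\left(S,z \right)} = \frac{\left(12 + z\right)^{2}}{\left(-9 + S\right)^{2}}$ ($b{\left(S,z \right)} = \left(\frac{12 + z}{-9 + S}\right)^{2} = \frac{\left(12 + z\right)^{2}}{\left(-9 + S\right)^{2}}$)
$A{\left(-80,-78 \right)} - b{\left(126,J \right)} = -78 - \frac{\left(12 + 116\right)^{2}}{\left(-9 + 126\right)^{2}} = -78 - \frac{128^{2}}{13689} = -78 - \frac{1}{13689} \cdot 16384 = -78 - \frac{16384}{13689} = - \frac{1084126}{13689}$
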